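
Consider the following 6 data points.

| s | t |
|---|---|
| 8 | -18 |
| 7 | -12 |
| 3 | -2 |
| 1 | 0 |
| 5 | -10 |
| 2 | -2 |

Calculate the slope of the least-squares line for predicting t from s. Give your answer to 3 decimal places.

-2.475

n = 6, Σx = 26, Σy = -44, Σxy = -288, Σx² = 152
Sxx = Σx² − (Σx)²/n = 152 − 112.666667 = 39.333333
Sxy = Σxy − (Σx)(Σy)/n = -288 − (-190.666667) = -97.333333
b = Sxy/Sxx = -97.333333/39.333333 = -2.474576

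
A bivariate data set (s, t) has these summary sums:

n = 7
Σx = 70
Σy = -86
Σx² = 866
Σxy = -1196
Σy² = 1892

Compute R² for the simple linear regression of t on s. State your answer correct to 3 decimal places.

Sxx = Σx² − (Σx)²/n = 866 − 700 = 166
Sxy = Σxy − (Σx)(Σy)/n = -1196 − (-860) = -336
Syy = Σy² − (Σy)²/n = 1892 − 1056.571429 = 835.428571
R² = Sxy²/(Sxx·Syy) = (-336)²/(166·835.428571) = 0.814069

0.814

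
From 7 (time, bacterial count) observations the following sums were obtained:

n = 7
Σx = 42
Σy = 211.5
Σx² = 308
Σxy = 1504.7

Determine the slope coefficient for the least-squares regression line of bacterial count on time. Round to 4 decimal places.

4.2089

Sxx = Σx² − (Σx)²/n = 308 − 252 = 56
Sxy = Σxy − (Σx)(Σy)/n = 1504.7 − 1269 = 235.7
b = Sxy/Sxx = 235.7/56 = 4.208929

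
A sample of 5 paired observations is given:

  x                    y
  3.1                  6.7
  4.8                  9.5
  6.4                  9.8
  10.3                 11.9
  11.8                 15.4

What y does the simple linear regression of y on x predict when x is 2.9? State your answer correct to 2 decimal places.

6.98

n = 5, Σx = 36.4, Σy = 53.3, Σxy = 433.38, Σx² = 318.94
Sxx = Σx² − (Σx)²/n = 318.94 − 264.992 = 53.948
Sxy = Σxy − (Σx)(Σy)/n = 433.38 − 388.024 = 45.356
b = Sxy/Sxx = 45.356/53.948 = 0.840736
a = ȳ − b·x̄ = 10.66 − 0.840736·7.28 = 4.539445
ŷ(2.9) = a + b·2.9 = 4.539445 + 0.840736·2.9 = 6.977578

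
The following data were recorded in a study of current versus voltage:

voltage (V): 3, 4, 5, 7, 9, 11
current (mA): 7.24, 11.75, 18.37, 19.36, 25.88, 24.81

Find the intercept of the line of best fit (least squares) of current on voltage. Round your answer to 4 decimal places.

3.7036

n = 6, Σx = 39, Σy = 107.41, Σxy = 801.92, Σx² = 301
Sxx = Σx² − (Σx)²/n = 301 − 253.5 = 47.5
Sxy = Σxy − (Σx)(Σy)/n = 801.92 − 698.165 = 103.755
b = Sxy/Sxx = 103.755/47.5 = 2.184316
a = ȳ − b·x̄ = 17.901667 − 2.184316·6.5 = 3.703614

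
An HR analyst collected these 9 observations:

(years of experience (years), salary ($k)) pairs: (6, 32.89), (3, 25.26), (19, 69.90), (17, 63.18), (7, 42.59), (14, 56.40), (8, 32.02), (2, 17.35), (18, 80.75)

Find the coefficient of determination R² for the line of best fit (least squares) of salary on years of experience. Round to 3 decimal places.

0.936

n = 9, Σx = 94, Σy = 420.34, Σxy = 5507.37, Σx² = 1332, Σy² = 23439.2756
Sxx = Σx² − (Σx)²/n = 1332 − 981.777778 = 350.222222
Sxy = Σxy − (Σx)(Σy)/n = 5507.37 − 4390.217778 = 1117.152222
Syy = Σy² − (Σy)²/n = 23439.2756 − 19631.746178 = 3807.529422
R² = Sxy²/(Sxx·Syy) = (1117.152222)²/(350.222222·3807.529422) = 0.935918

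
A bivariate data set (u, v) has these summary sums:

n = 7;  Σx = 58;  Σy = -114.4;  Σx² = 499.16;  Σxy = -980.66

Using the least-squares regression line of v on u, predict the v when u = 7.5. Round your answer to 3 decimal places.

Sxx = Σx² − (Σx)²/n = 499.16 − 480.571429 = 18.588571
Sxy = Σxy − (Σx)(Σy)/n = -980.66 − (-947.885714) = -32.774286
b = Sxy/Sxx = -32.774286/18.588571 = -1.763142
a = ȳ − b·x̄ = -16.342857 − (-1.763142)·8.285714 = -1.733969
ŷ(7.5) = a + b·7.5 = -1.733969 + (-1.763142)·7.5 = -14.957532

-14.958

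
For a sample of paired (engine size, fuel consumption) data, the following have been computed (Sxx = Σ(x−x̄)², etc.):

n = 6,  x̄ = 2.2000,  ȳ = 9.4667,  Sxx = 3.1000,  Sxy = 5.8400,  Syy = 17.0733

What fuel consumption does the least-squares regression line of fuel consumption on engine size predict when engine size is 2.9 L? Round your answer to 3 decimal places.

10.785

b = Sxy/Sxx = 5.84/3.1 = 1.883871
a = ȳ − b·x̄ = 9.4667 − 1.883871·2.2 = 5.322184
ŷ(2.9) = a + b·2.9 = 5.322184 + 1.883871·2.9 = 10.785410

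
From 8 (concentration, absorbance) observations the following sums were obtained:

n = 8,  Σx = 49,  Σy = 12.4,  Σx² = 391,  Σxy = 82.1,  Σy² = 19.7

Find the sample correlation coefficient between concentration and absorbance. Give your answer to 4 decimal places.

Sxx = Σx² − (Σx)²/n = 391 − 300.125 = 90.875
Sxy = Σxy − (Σx)(Σy)/n = 82.1 − 75.95 = 6.15
Syy = Σy² − (Σy)²/n = 19.7 − 19.22 = 0.48
r = Sxy/√(Sxx·Syy) = 6.15/√(43.62) = 6.15/6.604544 = 0.931177

0.9312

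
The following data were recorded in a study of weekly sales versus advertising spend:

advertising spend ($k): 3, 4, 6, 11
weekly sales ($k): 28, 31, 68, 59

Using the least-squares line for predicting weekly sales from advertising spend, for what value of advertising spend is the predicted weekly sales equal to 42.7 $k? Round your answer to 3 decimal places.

n = 4, Σx = 24, Σy = 186, Σxy = 1265, Σx² = 182
Sxx = Σx² − (Σx)²/n = 182 − 144 = 38
Sxy = Σxy − (Σx)(Σy)/n = 1265 − 1116 = 149
b = Sxy/Sxx = 149/38 = 3.921053
a = ȳ − b·x̄ = 46.5 − 3.921053·6 = 22.973684
Set a + b·x = 42.7: x = (42.7 − 22.973684) / 3.921053 = 5.030872

5.031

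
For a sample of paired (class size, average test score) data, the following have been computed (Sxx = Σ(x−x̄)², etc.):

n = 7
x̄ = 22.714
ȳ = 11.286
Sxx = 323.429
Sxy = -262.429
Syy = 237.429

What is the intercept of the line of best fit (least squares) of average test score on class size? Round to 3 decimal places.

29.716

b = Sxy/Sxx = -262.429/323.429 = -0.811396
a = ȳ − b·x̄ = 11.286 − (-0.811396)·22.714 = 29.716049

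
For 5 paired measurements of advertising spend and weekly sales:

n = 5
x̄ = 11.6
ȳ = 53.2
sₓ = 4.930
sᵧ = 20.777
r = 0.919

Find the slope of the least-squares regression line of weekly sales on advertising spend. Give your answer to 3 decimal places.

b = r · sᵧ/sₓ = 0.919 · 20.777/4.93 = 3.873035

3.873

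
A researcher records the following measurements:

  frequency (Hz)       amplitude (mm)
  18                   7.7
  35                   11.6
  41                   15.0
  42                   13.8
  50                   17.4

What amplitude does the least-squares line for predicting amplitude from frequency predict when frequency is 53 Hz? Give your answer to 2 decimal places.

n = 5, Σx = 186, Σy = 65.5, Σxy = 2609.2, Σx² = 7494
Sxx = Σx² − (Σx)²/n = 7494 − 6919.2 = 574.8
Sxy = Σxy − (Σx)(Σy)/n = 2609.2 − 2436.6 = 172.6
b = Sxy/Sxx = 172.6/574.8 = 0.300278
a = ȳ − b·x̄ = 13.1 − 0.300278·37.2 = 1.929645
ŷ(53) = a + b·53 = 1.929645 + 0.300278·53 = 17.844398

17.84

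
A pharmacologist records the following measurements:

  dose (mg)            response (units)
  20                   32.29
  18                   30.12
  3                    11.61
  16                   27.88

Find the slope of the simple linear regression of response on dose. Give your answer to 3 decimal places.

n = 4, Σx = 57, Σy = 101.9, Σxy = 1668.87, Σx² = 989
Sxx = Σx² − (Σx)²/n = 989 − 812.25 = 176.75
Sxy = Σxy − (Σx)(Σy)/n = 1668.87 − 1452.075 = 216.795
b = Sxy/Sxx = 216.795/176.75 = 1.226563

1.227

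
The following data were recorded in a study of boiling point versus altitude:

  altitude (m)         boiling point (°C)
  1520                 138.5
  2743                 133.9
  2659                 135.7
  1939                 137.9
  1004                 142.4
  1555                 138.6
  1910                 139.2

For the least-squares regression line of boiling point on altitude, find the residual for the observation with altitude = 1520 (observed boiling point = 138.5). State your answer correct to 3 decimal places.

-1.085

n = 7, Σx = 13330, Σy = 966.2, Σxy = 1830386.7, Σx² = 27738592
Sxx = Σx² − (Σx)²/n = 27738592 − 25384128.571429 = 2354463.428571
Sxy = Σxy − (Σx)(Σy)/n = 1830386.7 − 1839920.857143 = -9534.157143
b = Sxy/Sxx = -9534.157143/2354463.428571 = -0.004049
a = ȳ − b·x̄ = 138.028571 − (-0.004049)·1904.285714 = 145.739780
ŷ(1520) = 145.739780 + (-0.004049)·1520 = 139.584697
residual = y − ŷ = 138.5 − 139.584697 = -1.084697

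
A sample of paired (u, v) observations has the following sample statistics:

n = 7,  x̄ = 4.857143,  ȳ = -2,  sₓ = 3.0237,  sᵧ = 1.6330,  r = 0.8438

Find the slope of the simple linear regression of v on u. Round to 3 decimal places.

0.456

b = r · sᵧ/sₓ = 0.8438 · 1.633/3.0237 = 0.455708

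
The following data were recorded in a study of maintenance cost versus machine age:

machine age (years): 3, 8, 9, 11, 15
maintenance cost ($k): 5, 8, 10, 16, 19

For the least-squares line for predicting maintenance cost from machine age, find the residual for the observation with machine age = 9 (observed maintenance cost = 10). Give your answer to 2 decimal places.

-1.35

n = 5, Σx = 46, Σy = 58, Σxy = 630, Σx² = 500
Sxx = Σx² − (Σx)²/n = 500 − 423.2 = 76.8
Sxy = Σxy − (Σx)(Σy)/n = 630 − 533.6 = 96.4
b = Sxy/Sxx = 96.4/76.8 = 1.255208
a = ȳ − b·x̄ = 11.6 − 1.255208·9.2 = 0.052083
ŷ(9) = 0.052083 + 1.255208·9 = 11.348958
residual = y − ŷ = 10 − 11.348958 = -1.348958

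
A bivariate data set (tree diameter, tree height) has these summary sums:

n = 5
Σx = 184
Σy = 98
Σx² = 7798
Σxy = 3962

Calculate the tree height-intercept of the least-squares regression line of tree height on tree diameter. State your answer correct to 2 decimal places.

Sxx = Σx² − (Σx)²/n = 7798 − 6771.2 = 1026.8
Sxy = Σxy − (Σx)(Σy)/n = 3962 − 3606.4 = 355.6
b = Sxy/Sxx = 355.6/1026.8 = 0.346319
a = ȳ − b·x̄ = 19.6 − 0.346319·36.8 = 6.855473

6.86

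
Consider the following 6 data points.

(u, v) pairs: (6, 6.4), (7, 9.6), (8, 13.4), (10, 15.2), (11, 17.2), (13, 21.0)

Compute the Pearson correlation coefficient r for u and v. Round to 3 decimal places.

0.981

n = 6, Σx = 55, Σy = 82.8, Σxy = 827, Σx² = 539, Σy² = 1280.56
Sxx = Σx² − (Σx)²/n = 539 − 504.166667 = 34.833333
Sxy = Σxy − (Σx)(Σy)/n = 827 − 759 = 68
Syy = Σy² − (Σy)²/n = 1280.56 − 1142.64 = 137.92
r = Sxy/√(Sxx·Syy) = 68/√(4804.213333) = 68/69.312433 = 0.981065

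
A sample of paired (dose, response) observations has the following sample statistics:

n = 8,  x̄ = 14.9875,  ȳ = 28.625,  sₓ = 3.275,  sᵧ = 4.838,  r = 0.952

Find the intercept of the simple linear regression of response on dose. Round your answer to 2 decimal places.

b = r · sᵧ/sₓ = 0.952 · 4.838/3.275 = 1.406344
a = ȳ − b·x̄ = 28.625 − 1.406344·14.9875 = 7.547422

7.55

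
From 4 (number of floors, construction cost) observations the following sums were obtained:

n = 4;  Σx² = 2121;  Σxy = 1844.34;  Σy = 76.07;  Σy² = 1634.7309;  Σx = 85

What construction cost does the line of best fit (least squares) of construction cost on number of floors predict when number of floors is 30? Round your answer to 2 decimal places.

25.35

Sxx = Σx² − (Σx)²/n = 2121 − 1806.25 = 314.75
Sxy = Σxy − (Σx)(Σy)/n = 1844.34 − 1616.4875 = 227.8525
b = Sxy/Sxx = 227.8525/314.75 = 0.723916
a = ȳ − b·x̄ = 19.0175 − 0.723916·21.25 = 3.634289
ŷ(30) = a + b·30 = 3.634289 + 0.723916·30 = 25.351763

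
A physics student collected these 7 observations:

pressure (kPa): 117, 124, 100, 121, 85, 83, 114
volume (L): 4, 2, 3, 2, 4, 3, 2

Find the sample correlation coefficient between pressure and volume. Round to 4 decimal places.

-0.5517

n = 7, Σx = 744, Σy = 20, Σxy = 2075, Σx² = 80816, Σy² = 62
Sxx = Σx² − (Σx)²/n = 80816 − 79076.571429 = 1739.428571
Sxy = Σxy − (Σx)(Σy)/n = 2075 − 2125.714286 = -50.714286
Syy = Σy² − (Σy)²/n = 62 − 57.142857 = 4.857143
r = Sxy/√(Sxx·Syy) = -50.714286/√(8448.653061) = -50.714286/91.916555 = -0.551743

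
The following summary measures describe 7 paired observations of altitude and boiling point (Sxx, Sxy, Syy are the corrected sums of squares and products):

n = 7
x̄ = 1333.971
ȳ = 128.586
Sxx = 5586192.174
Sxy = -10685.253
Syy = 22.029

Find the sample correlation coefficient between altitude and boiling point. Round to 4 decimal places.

r = Sxy/√(Sxx·Syy) = -10685.253/√(123058227.401046) = -10685.253/11093.161290 = -0.963229

-0.9632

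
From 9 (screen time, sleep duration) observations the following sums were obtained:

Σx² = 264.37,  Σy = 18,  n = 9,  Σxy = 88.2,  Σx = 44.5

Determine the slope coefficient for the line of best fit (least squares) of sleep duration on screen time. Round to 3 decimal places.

-0.018

Sxx = Σx² − (Σx)²/n = 264.37 − 220.027778 = 44.342222
Sxy = Σxy − (Σx)(Σy)/n = 88.2 − 89 = -0.8
b = Sxy/Sxx = -0.8/44.342222 = -0.018041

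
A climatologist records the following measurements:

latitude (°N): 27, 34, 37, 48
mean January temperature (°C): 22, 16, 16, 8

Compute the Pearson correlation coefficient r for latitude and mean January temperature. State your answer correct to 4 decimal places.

n = 4, Σx = 146, Σy = 62, Σxy = 2114, Σx² = 5558, Σy² = 1060
Sxx = Σx² − (Σx)²/n = 5558 − 5329 = 229
Sxy = Σxy − (Σx)(Σy)/n = 2114 − 2263 = -149
Syy = Σy² − (Σy)²/n = 1060 − 961 = 99
r = Sxy/√(Sxx·Syy) = -149/√(22671) = -149/150.568921 = -0.989580

-0.9896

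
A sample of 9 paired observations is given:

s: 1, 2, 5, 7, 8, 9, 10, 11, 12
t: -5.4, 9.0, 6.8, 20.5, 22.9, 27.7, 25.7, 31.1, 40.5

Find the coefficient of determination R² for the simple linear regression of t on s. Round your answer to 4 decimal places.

0.9154

n = 9, Σx = 65, Σy = 178.8, Σxy = 1707.7, Σx² = 589, Σy² = 5136.3
Sxx = Σx² − (Σx)²/n = 589 − 469.444444 = 119.555556
Sxy = Σxy − (Σx)(Σy)/n = 1707.7 − 1291.333333 = 416.366667
Syy = Σy² − (Σy)²/n = 5136.3 − 3552.16 = 1584.14
R² = Sxy²/(Sxx·Syy) = (416.366667)²/(119.555556·1584.14) = 0.915353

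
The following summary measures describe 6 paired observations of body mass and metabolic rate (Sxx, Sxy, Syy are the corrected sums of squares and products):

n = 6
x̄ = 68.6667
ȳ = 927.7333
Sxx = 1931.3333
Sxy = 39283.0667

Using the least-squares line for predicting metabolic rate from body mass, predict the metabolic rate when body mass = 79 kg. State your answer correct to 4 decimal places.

1137.9113

b = Sxy/Sxx = 39283.0667/1931.3333 = 20.339869
a = ȳ − b·x̄ = 927.7333 − 20.339869·68.6667 = -468.938396
ŷ(79) = a + b·79 = -468.938396 + 20.339869·79 = 1137.911270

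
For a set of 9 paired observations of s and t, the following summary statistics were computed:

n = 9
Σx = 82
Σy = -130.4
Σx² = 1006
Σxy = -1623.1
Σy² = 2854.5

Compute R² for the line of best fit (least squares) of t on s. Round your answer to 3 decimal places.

Sxx = Σx² − (Σx)²/n = 1006 − 747.111111 = 258.888889
Sxy = Σxy − (Σx)(Σy)/n = -1623.1 − (-1188.088889) = -435.011111
Syy = Σy² − (Σy)²/n = 2854.5 − 1889.351111 = 965.148889
R² = Sxy²/(Sxx·Syy) = (-435.011111)²/(258.888889·965.148889) = 0.757344

0.757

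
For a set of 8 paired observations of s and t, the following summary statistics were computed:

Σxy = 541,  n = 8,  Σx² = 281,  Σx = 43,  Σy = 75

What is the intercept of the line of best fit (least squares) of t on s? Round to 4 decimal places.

Sxx = Σx² − (Σx)²/n = 281 − 231.125 = 49.875
Sxy = Σxy − (Σx)(Σy)/n = 541 − 403.125 = 137.875
b = Sxy/Sxx = 137.875/49.875 = 2.764411
a = ȳ − b·x̄ = 9.375 − 2.764411·5.375 = -5.483709

-5.4837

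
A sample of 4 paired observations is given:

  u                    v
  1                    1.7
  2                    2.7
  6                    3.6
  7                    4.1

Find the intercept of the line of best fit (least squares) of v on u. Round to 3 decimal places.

n = 4, Σx = 16, Σy = 12.1, Σxy = 57.4, Σx² = 90
Sxx = Σx² − (Σx)²/n = 90 − 64 = 26
Sxy = Σxy − (Σx)(Σy)/n = 57.4 − 48.4 = 9
b = Sxy/Sxx = 9/26 = 0.346154
a = ȳ − b·x̄ = 3.025 − 0.346154·4 = 1.640385

1.640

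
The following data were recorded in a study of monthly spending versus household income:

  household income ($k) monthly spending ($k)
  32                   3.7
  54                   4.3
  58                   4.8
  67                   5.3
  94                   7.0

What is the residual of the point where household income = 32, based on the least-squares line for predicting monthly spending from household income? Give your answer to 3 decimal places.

n = 5, Σx = 305, Σy = 25.1, Σxy = 1642.1, Σx² = 20629
Sxx = Σx² − (Σx)²/n = 20629 − 18605 = 2024
Sxy = Σxy − (Σx)(Σy)/n = 1642.1 − 1531.1 = 111
b = Sxy/Sxx = 111/2024 = 0.054842
a = ȳ − b·x̄ = 5.02 − 0.054842·61 = 1.674644
ŷ(32) = 1.674644 + 0.054842·32 = 3.429585
residual = y − ŷ = 3.7 − 3.429585 = 0.270415

0.270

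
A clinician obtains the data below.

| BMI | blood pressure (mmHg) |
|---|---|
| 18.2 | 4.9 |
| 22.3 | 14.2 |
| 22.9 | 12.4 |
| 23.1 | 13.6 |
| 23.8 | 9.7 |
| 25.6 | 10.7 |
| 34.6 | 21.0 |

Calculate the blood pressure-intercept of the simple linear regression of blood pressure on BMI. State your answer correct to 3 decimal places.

-8.143

n = 7, Σx = 170.5, Σy = 86.5, Σxy = 2235.34, Σx² = 4305.51
Sxx = Σx² − (Σx)²/n = 4305.51 − 4152.892857 = 152.617143
Sxy = Σxy − (Σx)(Σy)/n = 2235.34 − 2106.892857 = 128.447143
b = Sxy/Sxx = 128.447143/152.617143 = 0.841630
a = ȳ − b·x̄ = 12.357143 − 0.841630·24.357143 = -8.142556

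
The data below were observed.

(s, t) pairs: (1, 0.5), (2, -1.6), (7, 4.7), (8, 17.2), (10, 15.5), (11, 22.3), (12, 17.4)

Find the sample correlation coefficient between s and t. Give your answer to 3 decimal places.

n = 7, Σx = 51, Σy = 76, Σxy = 776.9, Σx² = 483, Σy² = 1361.04
Sxx = Σx² − (Σx)²/n = 483 − 371.571429 = 111.428571
Sxy = Σxy − (Σx)(Σy)/n = 776.9 − 553.714286 = 223.185714
Syy = Σy² − (Σy)²/n = 1361.04 − 825.142857 = 535.897143
r = Sxy/√(Sxx·Syy) = 223.185714/√(59714.253061) = 223.185714/244.365000 = 0.913329

0.913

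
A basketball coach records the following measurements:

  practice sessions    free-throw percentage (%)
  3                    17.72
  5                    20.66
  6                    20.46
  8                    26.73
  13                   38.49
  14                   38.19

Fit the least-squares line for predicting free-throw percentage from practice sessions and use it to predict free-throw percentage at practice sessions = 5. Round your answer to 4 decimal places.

n = 6, Σx = 49, Σy = 162.25, Σxy = 1528.09, Σx² = 499
Sxx = Σx² − (Σx)²/n = 499 − 400.166667 = 98.833333
Sxy = Σxy − (Σx)(Σy)/n = 1528.09 − 1325.041667 = 203.048333
b = Sxy/Sxx = 203.048333/98.833333 = 2.054452
a = ȳ − b·x̄ = 27.041667 − 2.054452·8.166667 = 10.263642
ŷ(5) = a + b·5 = 10.263642 + 2.054452·5 = 20.535902

20.5359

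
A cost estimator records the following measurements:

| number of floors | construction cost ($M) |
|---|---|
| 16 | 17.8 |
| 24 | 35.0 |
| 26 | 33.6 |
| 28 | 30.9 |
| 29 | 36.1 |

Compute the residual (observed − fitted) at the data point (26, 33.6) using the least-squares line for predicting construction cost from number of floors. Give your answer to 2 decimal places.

n = 5, Σx = 123, Σy = 153.4, Σxy = 3910.5, Σx² = 3133
Sxx = Σx² − (Σx)²/n = 3133 − 3025.8 = 107.2
Sxy = Σxy − (Σx)(Σy)/n = 3910.5 − 3773.64 = 136.86
b = Sxy/Sxx = 136.86/107.2 = 1.276679
a = ȳ − b·x̄ = 30.68 − 1.276679·24.6 = -0.726306
ŷ(26) = -0.726306 + 1.276679·26 = 32.467351
residual = y − ŷ = 33.6 − 32.467351 = 1.132649

1.13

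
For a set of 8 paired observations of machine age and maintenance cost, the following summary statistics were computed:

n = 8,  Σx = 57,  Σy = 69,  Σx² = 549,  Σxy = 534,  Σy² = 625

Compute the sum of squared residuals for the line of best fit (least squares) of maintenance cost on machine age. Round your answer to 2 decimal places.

17.31

Sxx = Σx² − (Σx)²/n = 549 − 406.125 = 142.875
Sxy = Σxy − (Σx)(Σy)/n = 534 − 491.625 = 42.375
Syy = Σy² − (Σy)²/n = 625 − 595.125 = 29.875
b = Sxy/Sxx = 42.375/142.875 = 0.296588
SSE = Syy − b·Sxy = 29.875 − 0.296588·42.375 = 17.307087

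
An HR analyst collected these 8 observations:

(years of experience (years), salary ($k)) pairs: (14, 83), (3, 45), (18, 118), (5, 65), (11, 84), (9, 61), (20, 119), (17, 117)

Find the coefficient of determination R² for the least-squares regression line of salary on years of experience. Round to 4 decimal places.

n = 8, Σx = 97, Σy = 692, Σxy = 9588, Σx² = 1445, Σy² = 65690
Sxx = Σx² − (Σx)²/n = 1445 − 1176.125 = 268.875
Sxy = Σxy − (Σx)(Σy)/n = 9588 − 8390.5 = 1197.5
Syy = Σy² − (Σy)²/n = 65690 − 59858 = 5832
R² = Sxy²/(Sxx·Syy) = (1197.5)²/(268.875·5832) = 0.914499

0.9145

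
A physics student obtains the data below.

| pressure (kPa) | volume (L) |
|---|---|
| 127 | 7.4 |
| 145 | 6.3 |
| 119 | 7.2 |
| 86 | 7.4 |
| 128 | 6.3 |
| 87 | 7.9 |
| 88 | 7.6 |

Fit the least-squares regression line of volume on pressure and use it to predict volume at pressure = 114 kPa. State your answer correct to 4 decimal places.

7.1030

n = 7, Σx = 780, Σy = 50.1, Σxy = 5509, Σx² = 90408
Sxx = Σx² − (Σx)²/n = 90408 − 86914.285714 = 3493.714286
Sxy = Σxy − (Σx)(Σy)/n = 5509 − 5582.571429 = -73.571429
b = Sxy/Sxx = -73.571429/3493.714286 = -0.021058
a = ȳ − b·x̄ = 7.157143 − (-0.021058)·111.428571 = 9.503631
ŷ(114) = a + b·114 = 9.503631 + (-0.021058)·114 = 7.102993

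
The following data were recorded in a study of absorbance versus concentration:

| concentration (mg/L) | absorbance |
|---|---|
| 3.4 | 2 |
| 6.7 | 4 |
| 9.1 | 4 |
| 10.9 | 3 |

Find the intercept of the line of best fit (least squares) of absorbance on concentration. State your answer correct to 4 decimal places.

2.0879

n = 4, Σx = 30.1, Σy = 13, Σxy = 102.7, Σx² = 258.07
Sxx = Σx² − (Σx)²/n = 258.07 − 226.5025 = 31.5675
Sxy = Σxy − (Σx)(Σy)/n = 102.7 − 97.825 = 4.875
b = Sxy/Sxx = 4.875/31.5675 = 0.154431
a = ȳ − b·x̄ = 3.25 − 0.154431·7.525 = 2.087907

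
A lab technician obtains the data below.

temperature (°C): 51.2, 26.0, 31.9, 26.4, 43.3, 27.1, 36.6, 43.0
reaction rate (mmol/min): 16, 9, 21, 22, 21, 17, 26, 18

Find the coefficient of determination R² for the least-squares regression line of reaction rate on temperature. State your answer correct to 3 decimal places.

n = 8, Σx = 285.5, Σy = 150, Σxy = 5399.5, Σx² = 10809.87, Σy² = 2992
Sxx = Σx² − (Σx)²/n = 10809.87 − 10188.78125 = 621.08875
Sxy = Σxy − (Σx)(Σy)/n = 5399.5 − 5353.125 = 46.375
Syy = Σy² − (Σy)²/n = 2992 − 2812.5 = 179.5
R² = Sxy²/(Sxx·Syy) = (46.375)²/(621.08875·179.5) = 0.019291

0.019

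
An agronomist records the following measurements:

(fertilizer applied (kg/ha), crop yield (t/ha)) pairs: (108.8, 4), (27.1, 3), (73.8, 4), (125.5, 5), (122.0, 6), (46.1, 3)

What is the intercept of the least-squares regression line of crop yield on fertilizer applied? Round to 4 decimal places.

n = 6, Σx = 503.3, Σy = 25, Σxy = 2309.5, Σx² = 50777.75
Sxx = Σx² − (Σx)²/n = 50777.75 − 42218.481667 = 8559.268333
Sxy = Σxy − (Σx)(Σy)/n = 2309.5 − 2097.083333 = 212.416667
b = Sxy/Sxx = 212.416667/8559.268333 = 0.024817
a = ȳ − b·x̄ = 4.166667 − 0.024817·83.883333 = 2.084921

2.0849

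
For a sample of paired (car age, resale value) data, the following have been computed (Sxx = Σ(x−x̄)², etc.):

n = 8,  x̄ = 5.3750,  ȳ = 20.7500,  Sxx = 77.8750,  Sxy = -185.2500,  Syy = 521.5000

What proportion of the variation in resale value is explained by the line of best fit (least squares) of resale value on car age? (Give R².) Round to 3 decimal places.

0.845

R² = Sxy²/(Sxx·Syy) = (-185.25)²/(77.875·521.5) = 0.845014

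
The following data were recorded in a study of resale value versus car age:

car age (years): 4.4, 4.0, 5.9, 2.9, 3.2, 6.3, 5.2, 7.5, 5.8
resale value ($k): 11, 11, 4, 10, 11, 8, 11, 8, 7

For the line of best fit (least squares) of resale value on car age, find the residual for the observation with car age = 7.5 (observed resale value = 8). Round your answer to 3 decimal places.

n = 9, Σx = 45.2, Σy = 81, Σxy = 388.4, Σx² = 245.44
Sxx = Σx² − (Σx)²/n = 245.44 − 227.004444 = 18.435556
Sxy = Σxy − (Σx)(Σy)/n = 388.4 − 406.8 = -18.4
b = Sxy/Sxx = -18.4/18.435556 = -0.998071
a = ȳ − b·x̄ = 9 − (-0.998071)·5.022222 = 14.012536
ŷ(7.5) = 14.012536 + (-0.998071)·7.5 = 6.527001
residual = y − ŷ = 8 − 6.527001 = 1.472999

1.473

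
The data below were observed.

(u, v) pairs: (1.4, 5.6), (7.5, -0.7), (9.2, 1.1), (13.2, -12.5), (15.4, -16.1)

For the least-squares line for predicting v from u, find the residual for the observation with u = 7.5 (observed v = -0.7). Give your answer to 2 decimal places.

0.87

n = 5, Σx = 46.7, Σy = -22.6, Σxy = -400.23, Σx² = 554.25
Sxx = Σx² − (Σx)²/n = 554.25 − 436.178 = 118.072
Sxy = Σxy − (Σx)(Σy)/n = -400.23 − (-211.084) = -189.146
b = Sxy/Sxx = -189.146/118.072 = -1.601955
a = ȳ − b·x̄ = -4.52 − (-1.601955)·9.34 = 10.442257
ŷ(7.5) = 10.442257 + (-1.601955)·7.5 = -1.572403
residual = y − ŷ = -0.7 − (-1.572403) = 0.872403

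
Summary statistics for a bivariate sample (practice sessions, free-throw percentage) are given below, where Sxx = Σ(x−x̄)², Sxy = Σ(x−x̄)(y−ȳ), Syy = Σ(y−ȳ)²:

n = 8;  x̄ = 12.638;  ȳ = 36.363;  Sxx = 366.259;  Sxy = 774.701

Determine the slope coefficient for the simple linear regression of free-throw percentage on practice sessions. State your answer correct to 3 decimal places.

2.115

b = Sxy/Sxx = 774.701/366.259 = 2.115173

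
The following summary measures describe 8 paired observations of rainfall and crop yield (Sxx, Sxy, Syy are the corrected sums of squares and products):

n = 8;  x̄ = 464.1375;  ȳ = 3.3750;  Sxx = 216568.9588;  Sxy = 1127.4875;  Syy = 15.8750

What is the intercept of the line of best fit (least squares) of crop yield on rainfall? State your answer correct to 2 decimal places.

0.96

b = Sxy/Sxx = 1127.4875/216568.9588 = 0.005206
a = ȳ − b·x̄ = 3.375 − 0.005206·464.1375 = 0.958637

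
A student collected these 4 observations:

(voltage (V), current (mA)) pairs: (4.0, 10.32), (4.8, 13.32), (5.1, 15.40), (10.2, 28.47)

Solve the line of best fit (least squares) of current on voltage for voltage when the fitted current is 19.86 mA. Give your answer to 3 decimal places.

n = 4, Σx = 24.1, Σy = 67.51, Σxy = 474.15, Σx² = 169.09
Sxx = Σx² − (Σx)²/n = 169.09 − 145.2025 = 23.8875
Sxy = Σxy − (Σx)(Σy)/n = 474.15 − 406.74775 = 67.40225
b = Sxy/Sxx = 67.40225/23.8875 = 2.821654
a = ȳ − b·x̄ = 16.8775 − 2.821654·6.025 = -0.122963
Set a + b·x = 19.86: x = (19.86 − (-0.122963)) / 2.821654 = 7.082004

7.082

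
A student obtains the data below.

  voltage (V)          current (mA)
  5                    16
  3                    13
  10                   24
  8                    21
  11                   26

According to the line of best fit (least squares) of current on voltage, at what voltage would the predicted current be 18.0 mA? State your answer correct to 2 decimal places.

n = 5, Σx = 37, Σy = 100, Σxy = 813, Σx² = 319
Sxx = Σx² − (Σx)²/n = 319 − 273.8 = 45.2
Sxy = Σxy − (Σx)(Σy)/n = 813 − 740 = 73
b = Sxy/Sxx = 73/45.2 = 1.615044
a = ȳ − b·x̄ = 20 − 1.615044·7.4 = 8.048673
Set a + b·x = 18.0: x = (18.0 − 8.048673) / 1.615044 = 6.161644

6.16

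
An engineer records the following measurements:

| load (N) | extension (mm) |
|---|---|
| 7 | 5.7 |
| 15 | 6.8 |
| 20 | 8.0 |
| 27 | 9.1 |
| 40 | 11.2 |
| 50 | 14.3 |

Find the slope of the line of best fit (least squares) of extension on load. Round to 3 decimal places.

0.194

n = 6, Σx = 159, Σy = 55.1, Σxy = 1710.6, Σx² = 5503
Sxx = Σx² − (Σx)²/n = 5503 − 4213.5 = 1289.5
Sxy = Σxy − (Σx)(Σy)/n = 1710.6 − 1460.15 = 250.45
b = Sxy/Sxx = 250.45/1289.5 = 0.194223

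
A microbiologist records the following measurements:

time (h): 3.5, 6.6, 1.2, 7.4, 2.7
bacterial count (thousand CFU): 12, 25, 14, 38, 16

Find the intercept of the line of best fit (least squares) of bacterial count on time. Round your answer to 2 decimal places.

n = 5, Σx = 21.4, Σy = 105, Σxy = 548.2, Σx² = 119.3
Sxx = Σx² − (Σx)²/n = 119.3 − 91.592 = 27.708
Sxy = Σxy − (Σx)(Σy)/n = 548.2 − 449.4 = 98.8
b = Sxy/Sxx = 98.8/27.708 = 3.565757
a = ȳ − b·x̄ = 21 − 3.565757·4.28 = 5.738559

5.74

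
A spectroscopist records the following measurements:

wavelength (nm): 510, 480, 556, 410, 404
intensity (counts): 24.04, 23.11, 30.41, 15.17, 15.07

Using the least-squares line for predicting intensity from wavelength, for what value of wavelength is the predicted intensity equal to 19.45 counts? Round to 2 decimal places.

450.70

n = 5, Σx = 2360, Σy = 107.8, Σxy = 52569.14, Σx² = 1130952
Sxx = Σx² − (Σx)²/n = 1130952 − 1113920 = 17032
Sxy = Σxy − (Σx)(Σy)/n = 52569.14 − 50881.6 = 1687.54
b = Sxy/Sxx = 1687.54/17032 = 0.099081
a = ȳ − b·x̄ = 21.56 − 0.099081·472 = -25.206022
Set a + b·x = 19.45: x = (19.45 − (-25.206022)) / 0.099081 = 450.704197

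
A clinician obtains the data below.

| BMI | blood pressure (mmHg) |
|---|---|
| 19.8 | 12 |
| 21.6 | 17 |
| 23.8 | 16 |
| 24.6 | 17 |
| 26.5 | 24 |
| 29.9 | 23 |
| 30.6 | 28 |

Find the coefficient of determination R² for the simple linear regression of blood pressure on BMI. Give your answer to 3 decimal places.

n = 7, Σx = 176.8, Σy = 137, Σxy = 3584.3, Σx² = 4562.82, Σy² = 2867
Sxx = Σx² − (Σx)²/n = 4562.82 − 4465.462857 = 97.357143
Sxy = Σxy − (Σx)(Σy)/n = 3584.3 − 3460.228571 = 124.071429
Syy = Σy² − (Σy)²/n = 2867 − 2681.285714 = 185.714286
R² = Sxy²/(Sxx·Syy) = (124.071429)²/(97.357143·185.714286) = 0.851394

0.851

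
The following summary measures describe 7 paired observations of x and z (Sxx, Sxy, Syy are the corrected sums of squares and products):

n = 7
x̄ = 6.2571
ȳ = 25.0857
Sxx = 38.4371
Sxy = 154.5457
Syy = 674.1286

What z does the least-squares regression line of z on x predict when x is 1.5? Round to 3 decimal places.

b = Sxy/Sxx = 154.5457/38.4371 = 4.020743
a = ȳ − b·x̄ = 25.0857 − 4.020743·6.2571 = -0.072491
ŷ(1.5) = a + b·1.5 = -0.072491 + 4.020743·1.5 = 5.958624

5.959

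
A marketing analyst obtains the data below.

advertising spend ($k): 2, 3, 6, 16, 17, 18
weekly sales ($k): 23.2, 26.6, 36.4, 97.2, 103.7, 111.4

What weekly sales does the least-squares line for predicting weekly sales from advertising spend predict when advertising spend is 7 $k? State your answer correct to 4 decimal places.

47.7861

n = 6, Σx = 62, Σy = 398.5, Σxy = 5667.9, Σx² = 918
Sxx = Σx² − (Σx)²/n = 918 − 640.666667 = 277.333333
Sxy = Σxy − (Σx)(Σy)/n = 5667.9 − 4117.833333 = 1550.066667
b = Sxy/Sxx = 1550.066667/277.333333 = 5.589183
a = ȳ − b·x̄ = 66.416667 − 5.589183·10.333333 = 8.661779
ŷ(7) = a + b·7 = 8.661779 + 5.589183·7 = 47.786058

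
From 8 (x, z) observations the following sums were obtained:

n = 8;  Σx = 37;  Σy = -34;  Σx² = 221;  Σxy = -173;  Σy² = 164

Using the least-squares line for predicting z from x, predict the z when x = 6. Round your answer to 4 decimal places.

-4.6842

Sxx = Σx² − (Σx)²/n = 221 − 171.125 = 49.875
Sxy = Σxy − (Σx)(Σy)/n = -173 − (-157.25) = -15.75
b = Sxy/Sxx = -15.75/49.875 = -0.315789
a = ȳ − b·x̄ = -4.25 − (-0.315789)·4.625 = -2.789474
ŷ(6) = a + b·6 = -2.789474 + (-0.315789)·6 = -4.684211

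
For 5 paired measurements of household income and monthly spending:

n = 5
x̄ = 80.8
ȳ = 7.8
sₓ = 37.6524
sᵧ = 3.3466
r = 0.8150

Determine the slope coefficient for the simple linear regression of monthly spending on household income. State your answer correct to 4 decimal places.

0.0724

b = r · sᵧ/sₓ = 0.815 · 3.3466/37.6524 = 0.072438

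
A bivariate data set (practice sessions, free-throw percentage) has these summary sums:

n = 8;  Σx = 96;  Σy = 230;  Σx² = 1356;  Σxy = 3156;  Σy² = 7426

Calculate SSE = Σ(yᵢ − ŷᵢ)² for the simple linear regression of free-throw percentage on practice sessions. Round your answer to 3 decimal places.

44.794

Sxx = Σx² − (Σx)²/n = 1356 − 1152 = 204
Sxy = Σxy − (Σx)(Σy)/n = 3156 − 2760 = 396
Syy = Σy² − (Σy)²/n = 7426 − 6612.5 = 813.5
b = Sxy/Sxx = 396/204 = 1.941176
SSE = Syy − b·Sxy = 813.5 − 1.941176·396 = 44.794118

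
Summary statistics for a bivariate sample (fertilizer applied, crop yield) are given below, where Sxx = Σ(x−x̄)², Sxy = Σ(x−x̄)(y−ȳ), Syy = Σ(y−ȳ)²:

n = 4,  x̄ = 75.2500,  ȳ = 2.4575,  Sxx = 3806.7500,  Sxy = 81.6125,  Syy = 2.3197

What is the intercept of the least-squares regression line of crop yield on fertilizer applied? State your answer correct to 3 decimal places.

0.844

b = Sxy/Sxx = 81.6125/3806.75 = 0.021439
a = ȳ − b·x̄ = 2.4575 − 0.021439·75.25 = 0.844223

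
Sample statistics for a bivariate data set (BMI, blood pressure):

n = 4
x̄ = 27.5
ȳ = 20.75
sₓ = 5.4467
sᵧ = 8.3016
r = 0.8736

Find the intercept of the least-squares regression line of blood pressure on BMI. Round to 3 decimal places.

b = r · sᵧ/sₓ = 0.8736 · 8.3016/5.4467 = 1.331499
a = ȳ − b·x̄ = 20.75 − 1.331499·27.5 = -15.866233

-15.866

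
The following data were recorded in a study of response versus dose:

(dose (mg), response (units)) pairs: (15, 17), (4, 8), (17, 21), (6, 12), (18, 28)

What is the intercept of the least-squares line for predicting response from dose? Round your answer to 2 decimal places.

n = 5, Σx = 60, Σy = 86, Σxy = 1220, Σx² = 890
Sxx = Σx² − (Σx)²/n = 890 − 720 = 170
Sxy = Σxy − (Σx)(Σy)/n = 1220 − 1032 = 188
b = Sxy/Sxx = 188/170 = 1.105882
a = ȳ − b·x̄ = 17.2 − 1.105882·12 = 3.929412

3.93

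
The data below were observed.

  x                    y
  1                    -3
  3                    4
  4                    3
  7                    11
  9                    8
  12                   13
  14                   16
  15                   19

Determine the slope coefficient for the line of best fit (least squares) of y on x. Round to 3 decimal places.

1.338

n = 8, Σx = 65, Σy = 71, Σxy = 835, Σx² = 721
Sxx = Σx² − (Σx)²/n = 721 − 528.125 = 192.875
Sxy = Σxy − (Σx)(Σy)/n = 835 − 576.875 = 258.125
b = Sxy/Sxx = 258.125/192.875 = 1.338302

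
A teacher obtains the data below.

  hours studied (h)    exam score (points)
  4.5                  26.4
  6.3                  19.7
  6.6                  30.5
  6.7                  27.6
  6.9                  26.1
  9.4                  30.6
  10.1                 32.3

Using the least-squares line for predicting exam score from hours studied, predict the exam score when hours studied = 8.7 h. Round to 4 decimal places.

n = 7, Σx = 50.5, Σy = 193.2, Σxy = 1423.09, Σx² = 386.37
Sxx = Σx² − (Σx)²/n = 386.37 − 364.321429 = 22.048571
Sxy = Σxy − (Σx)(Σy)/n = 1423.09 − 1393.8 = 29.29
b = Sxy/Sxx = 29.29/22.048571 = 1.328431
a = ȳ − b·x̄ = 27.6 − 1.328431·7.214286 = 18.016321
ŷ(8.7) = a + b·8.7 = 18.016321 + 1.328431·8.7 = 29.573669

29.5737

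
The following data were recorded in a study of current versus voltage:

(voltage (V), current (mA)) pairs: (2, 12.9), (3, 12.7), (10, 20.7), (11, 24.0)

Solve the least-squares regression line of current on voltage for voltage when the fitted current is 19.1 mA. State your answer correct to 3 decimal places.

n = 4, Σx = 26, Σy = 70.3, Σxy = 534.9, Σx² = 234
Sxx = Σx² − (Σx)²/n = 234 − 169 = 65
Sxy = Σxy − (Σx)(Σy)/n = 534.9 − 456.95 = 77.95
b = Sxy/Sxx = 77.95/65 = 1.199231
a = ȳ − b·x̄ = 17.575 − 1.199231·6.5 = 9.78
Set a + b·x = 19.1: x = (19.1 − 9.78) / 1.199231 = 7.771648

7.772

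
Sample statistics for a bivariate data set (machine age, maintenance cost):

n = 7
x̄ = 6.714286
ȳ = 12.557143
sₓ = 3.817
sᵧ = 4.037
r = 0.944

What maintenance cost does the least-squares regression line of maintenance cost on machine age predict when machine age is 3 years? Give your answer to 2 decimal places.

b = r · sᵧ/sₓ = 0.944 · 4.037/3.817 = 0.998409
a = ȳ − b·x̄ = 12.557143 − 0.998409·6.714286 = 5.853538
ŷ(3) = a + b·3 = 5.853538 + 0.998409·3 = 8.848766

8.85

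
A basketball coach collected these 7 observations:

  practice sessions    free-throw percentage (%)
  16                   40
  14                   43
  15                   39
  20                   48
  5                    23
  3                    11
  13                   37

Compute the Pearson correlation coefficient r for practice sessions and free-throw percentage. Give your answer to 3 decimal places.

n = 7, Σx = 86, Σy = 241, Σxy = 3416, Σx² = 1280, Σy² = 9293
Sxx = Σx² − (Σx)²/n = 1280 − 1056.571429 = 223.428571
Sxy = Σxy − (Σx)(Σy)/n = 3416 − 2960.857143 = 455.142857
Syy = Σy² − (Σy)²/n = 9293 − 8297.285714 = 995.714286
r = Sxy/√(Sxx·Syy) = 455.142857/√(222471.020408) = 455.142857/471.668337 = 0.964964

0.965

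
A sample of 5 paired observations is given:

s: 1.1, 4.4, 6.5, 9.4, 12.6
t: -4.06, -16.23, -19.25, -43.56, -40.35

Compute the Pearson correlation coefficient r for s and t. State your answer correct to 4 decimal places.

-0.9375

n = 5, Σx = 34, Σy = -123.45, Σxy = -1118.877, Σx² = 309.94, Σy² = 4176.0551
Sxx = Σx² − (Σx)²/n = 309.94 − 231.2 = 78.74
Sxy = Σxy − (Σx)(Σy)/n = -1118.877 − (-839.46) = -279.417
Syy = Σy² − (Σy)²/n = 4176.0551 − 3047.9805 = 1128.0746
r = Sxy/√(Sxx·Syy) = -279.417/√(88824.594004) = -279.417/298.034552 = -0.937532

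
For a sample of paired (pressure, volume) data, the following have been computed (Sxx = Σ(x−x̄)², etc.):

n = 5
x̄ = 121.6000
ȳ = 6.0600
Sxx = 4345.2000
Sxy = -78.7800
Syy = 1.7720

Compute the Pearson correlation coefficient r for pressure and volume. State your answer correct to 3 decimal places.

r = Sxy/√(Sxx·Syy) = -78.78/√(7699.6944) = -78.78/87.747903 = -0.897799

-0.898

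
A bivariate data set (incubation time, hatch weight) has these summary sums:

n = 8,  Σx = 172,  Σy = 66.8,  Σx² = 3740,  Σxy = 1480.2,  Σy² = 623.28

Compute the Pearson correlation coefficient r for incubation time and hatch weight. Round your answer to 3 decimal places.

Sxx = Σx² − (Σx)²/n = 3740 − 3698 = 42
Sxy = Σxy − (Σx)(Σy)/n = 1480.2 − 1436.2 = 44
Syy = Σy² − (Σy)²/n = 623.28 − 557.78 = 65.5
r = Sxy/√(Sxx·Syy) = 44/√(2751) = 44/52.449976 = 0.838895

0.839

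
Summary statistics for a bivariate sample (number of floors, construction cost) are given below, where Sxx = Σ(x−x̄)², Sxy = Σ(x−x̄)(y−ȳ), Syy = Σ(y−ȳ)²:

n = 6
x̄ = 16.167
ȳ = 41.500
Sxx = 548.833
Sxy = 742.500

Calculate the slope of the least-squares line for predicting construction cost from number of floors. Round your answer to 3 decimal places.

1.353

b = Sxy/Sxx = 742.5/548.833 = 1.352871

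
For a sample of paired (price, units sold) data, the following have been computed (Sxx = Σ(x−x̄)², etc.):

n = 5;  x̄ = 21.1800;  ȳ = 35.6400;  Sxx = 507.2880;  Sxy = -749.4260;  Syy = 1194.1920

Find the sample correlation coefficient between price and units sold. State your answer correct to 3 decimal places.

r = Sxy/√(Sxx·Syy) = -749.426/√(605799.271296) = -749.426/778.331081 = -0.962863

-0.963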